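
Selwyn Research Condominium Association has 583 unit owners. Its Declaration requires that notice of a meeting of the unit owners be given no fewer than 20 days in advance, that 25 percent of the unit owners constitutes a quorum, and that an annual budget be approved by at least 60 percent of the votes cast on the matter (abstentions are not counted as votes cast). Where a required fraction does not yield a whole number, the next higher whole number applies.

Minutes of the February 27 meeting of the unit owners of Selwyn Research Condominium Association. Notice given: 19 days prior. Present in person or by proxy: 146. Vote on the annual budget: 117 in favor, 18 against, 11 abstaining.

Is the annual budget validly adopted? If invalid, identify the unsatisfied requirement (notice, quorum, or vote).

Notice: 19 days given; 20 required. Not satisfied.
Quorum: 25% of 583 = 145.75, rounded up to 146; 146 present. Satisfied.
Vote: requires three-fifths of the votes cast (146 − 11 abstaining = 135); 3/5 of 135 = 81, so 81 needed; 117 in favor. Satisfied.

Invalid — notice requirement not satisfied.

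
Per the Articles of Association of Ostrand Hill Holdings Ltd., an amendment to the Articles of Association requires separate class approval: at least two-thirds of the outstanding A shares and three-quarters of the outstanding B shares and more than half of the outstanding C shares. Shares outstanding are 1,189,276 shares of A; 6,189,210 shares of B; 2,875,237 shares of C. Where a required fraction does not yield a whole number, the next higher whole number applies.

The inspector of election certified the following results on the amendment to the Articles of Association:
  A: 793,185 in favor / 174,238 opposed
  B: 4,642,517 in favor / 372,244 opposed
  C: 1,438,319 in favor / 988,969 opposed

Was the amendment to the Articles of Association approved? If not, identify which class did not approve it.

Approved — every class gave the required vote.

A: 2/3 of 1189276 = 792850.67, rounded up to 792851; 792,851 required, 793,185 in favor — approved.
B: 3/4 of 6189210 = 4641907.50, rounded up to 4641908; 4,641,908 required, 4,642,517 in favor — approved.
C: a majority of 2875237 is 1437619; 1,437,619 required, 1,438,319 in favor — approved.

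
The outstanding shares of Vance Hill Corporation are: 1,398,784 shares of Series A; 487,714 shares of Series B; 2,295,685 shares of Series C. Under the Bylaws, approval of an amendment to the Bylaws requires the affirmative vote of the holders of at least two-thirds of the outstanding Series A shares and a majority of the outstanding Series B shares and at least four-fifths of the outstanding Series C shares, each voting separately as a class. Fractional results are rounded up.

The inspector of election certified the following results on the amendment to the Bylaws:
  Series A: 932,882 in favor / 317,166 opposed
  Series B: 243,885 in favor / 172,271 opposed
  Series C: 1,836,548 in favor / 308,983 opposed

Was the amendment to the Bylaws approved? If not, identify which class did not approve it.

Approved — every class gave the required vote.

Series A: 2/3 of 1398784 = 932522.67, rounded up to 932523; 932,523 required, 932,882 in favor — approved.
Series B: a majority of 487714 is 243858; 243,858 required, 243,885 in favor — approved.
Series C: 4/5 of 2295685 = 1836548; 1,836,548 required, 1,836,548 in favor — approved.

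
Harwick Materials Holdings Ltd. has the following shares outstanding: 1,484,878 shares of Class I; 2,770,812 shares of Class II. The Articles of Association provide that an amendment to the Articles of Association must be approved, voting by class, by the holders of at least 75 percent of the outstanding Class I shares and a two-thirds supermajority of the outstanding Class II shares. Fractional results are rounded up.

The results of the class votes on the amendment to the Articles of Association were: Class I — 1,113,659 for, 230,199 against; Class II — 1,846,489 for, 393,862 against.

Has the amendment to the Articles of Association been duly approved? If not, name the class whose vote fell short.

Class I: 3/4 of 1484878 = 1113658.50, rounded up to 1113659; 1,113,659 required, 1,113,659 in favor — approved.
Class II: 2/3 of 2770812 = 1847208; 1,847,208 required, 1,846,489 in favor — not approved.

Not approved — the Class II shares did not give the required vote.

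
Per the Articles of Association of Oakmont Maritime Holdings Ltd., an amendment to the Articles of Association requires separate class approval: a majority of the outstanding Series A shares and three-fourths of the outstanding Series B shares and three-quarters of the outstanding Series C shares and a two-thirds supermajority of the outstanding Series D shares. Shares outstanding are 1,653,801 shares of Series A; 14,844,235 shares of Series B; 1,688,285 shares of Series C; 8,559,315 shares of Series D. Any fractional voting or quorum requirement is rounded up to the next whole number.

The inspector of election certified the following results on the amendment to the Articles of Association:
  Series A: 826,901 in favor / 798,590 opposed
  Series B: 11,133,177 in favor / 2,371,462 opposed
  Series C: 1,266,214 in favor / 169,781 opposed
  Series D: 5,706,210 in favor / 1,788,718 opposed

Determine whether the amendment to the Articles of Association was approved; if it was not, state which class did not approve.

Approved — every class gave the required vote.

Series A: a majority of 1653801 is 826901; 826,901 required, 826,901 in favor — approved.
Series B: 3/4 of 14844235 = 11133176.25, rounded up to 11133177; 11,133,177 required, 11,133,177 in favor — approved.
Series C: 3/4 of 1688285 = 1266213.75, rounded up to 1266214; 1,266,214 required, 1,266,214 in favor — approved.
Series D: 2/3 of 8559315 = 5706210; 5,706,210 required, 5,706,210 in favor — approved.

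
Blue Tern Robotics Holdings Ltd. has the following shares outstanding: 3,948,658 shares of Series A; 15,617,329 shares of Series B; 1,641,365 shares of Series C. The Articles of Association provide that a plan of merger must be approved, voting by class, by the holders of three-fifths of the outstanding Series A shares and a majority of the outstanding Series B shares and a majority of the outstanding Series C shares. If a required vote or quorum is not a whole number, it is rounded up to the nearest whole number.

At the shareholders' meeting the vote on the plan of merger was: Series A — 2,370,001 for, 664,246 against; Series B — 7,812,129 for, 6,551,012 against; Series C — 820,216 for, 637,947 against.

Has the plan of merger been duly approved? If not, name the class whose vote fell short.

Not approved — the Series C shares did not give the required vote.

Series A: 3/5 of 3948658 = 2369194.80, rounded up to 2369195; 2,369,195 required, 2,370,001 in favor — approved.
Series B: a majority of 15617329 is 7808665; 7,808,665 required, 7,812,129 in favor — approved.
Series C: a majority of 1641365 is 820683; 820,683 required, 820,216 in favor — not approved.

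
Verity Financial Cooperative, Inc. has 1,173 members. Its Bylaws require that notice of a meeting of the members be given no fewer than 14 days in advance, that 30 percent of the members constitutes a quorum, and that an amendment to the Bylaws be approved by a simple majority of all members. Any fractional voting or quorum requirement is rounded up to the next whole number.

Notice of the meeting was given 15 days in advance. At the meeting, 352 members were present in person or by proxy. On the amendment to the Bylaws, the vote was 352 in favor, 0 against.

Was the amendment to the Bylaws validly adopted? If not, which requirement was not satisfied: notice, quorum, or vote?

Notice: 15 days given; 14 required. Satisfied.
Quorum: 30% of 1,173 = 351.90, rounded up to 352; 352 present. Satisfied.
Vote: requires a majority of all members (1,173); a majority of 1173 is 587, so 587 needed; 352 in favor. Not satisfied.

Invalid — vote requirement not satisfied.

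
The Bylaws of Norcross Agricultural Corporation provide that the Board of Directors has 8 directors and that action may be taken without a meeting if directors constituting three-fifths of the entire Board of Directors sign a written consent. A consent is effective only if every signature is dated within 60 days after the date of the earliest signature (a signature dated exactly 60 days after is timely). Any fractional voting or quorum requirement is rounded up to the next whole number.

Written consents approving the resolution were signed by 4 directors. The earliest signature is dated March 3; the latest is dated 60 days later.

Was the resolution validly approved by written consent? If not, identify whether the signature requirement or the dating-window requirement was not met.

Not effective — insufficient signatures.

Signatures required: three-fifths of 8 — 3/5 of 8 = 4.80, rounded up to 5, so 5 needed; 4 signed. Insufficient.
Dating window: the latest signature is 60 days after the earliest; the limit is 60 days. Within the window.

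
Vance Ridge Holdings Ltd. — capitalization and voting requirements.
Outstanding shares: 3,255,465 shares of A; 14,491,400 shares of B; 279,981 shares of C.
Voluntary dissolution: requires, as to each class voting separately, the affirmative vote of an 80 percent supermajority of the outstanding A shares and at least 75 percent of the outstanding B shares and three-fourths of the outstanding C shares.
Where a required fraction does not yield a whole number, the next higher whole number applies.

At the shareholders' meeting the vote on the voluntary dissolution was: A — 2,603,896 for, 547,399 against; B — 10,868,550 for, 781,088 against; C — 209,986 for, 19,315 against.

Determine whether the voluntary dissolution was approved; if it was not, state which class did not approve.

Not approved — the A shares did not give the required vote.

A: 4/5 of 3255465 = 2604372; 2,604,372 required, 2,603,896 in favor — not approved.
B: 3/4 of 14491400 = 10868550; 10,868,550 required, 10,868,550 in favor — approved.
C: 3/4 of 279981 = 209985.75, rounded up to 209986; 209,986 required, 209,986 in favor — approved.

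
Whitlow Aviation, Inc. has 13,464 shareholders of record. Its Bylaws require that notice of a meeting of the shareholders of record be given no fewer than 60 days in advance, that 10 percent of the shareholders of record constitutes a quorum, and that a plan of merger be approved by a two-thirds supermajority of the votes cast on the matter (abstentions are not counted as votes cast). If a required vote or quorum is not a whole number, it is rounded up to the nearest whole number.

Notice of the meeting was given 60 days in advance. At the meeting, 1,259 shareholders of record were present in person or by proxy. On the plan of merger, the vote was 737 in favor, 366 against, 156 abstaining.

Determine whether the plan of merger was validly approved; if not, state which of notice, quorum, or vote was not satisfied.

Invalid — quorum requirement not satisfied.

Notice: 60 days given; 60 required. Satisfied.
Quorum: 10% of 13,464 = 1,346.40, rounded up to 1,347; 1,259 present. Not satisfied.
Vote: requires two-thirds of the votes cast (1,259 − 156 abstaining = 1,103); 2/3 of 1103 = 735.33, rounded up to 736, so 736 needed; 737 in favor. Satisfied.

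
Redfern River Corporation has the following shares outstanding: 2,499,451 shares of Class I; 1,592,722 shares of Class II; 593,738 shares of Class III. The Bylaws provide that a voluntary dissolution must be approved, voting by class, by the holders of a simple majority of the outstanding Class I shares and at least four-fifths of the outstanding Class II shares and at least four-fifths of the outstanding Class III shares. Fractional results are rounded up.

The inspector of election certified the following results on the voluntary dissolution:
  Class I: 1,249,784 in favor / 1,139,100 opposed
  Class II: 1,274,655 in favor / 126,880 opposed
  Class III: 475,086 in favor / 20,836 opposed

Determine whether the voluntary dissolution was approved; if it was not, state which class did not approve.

Approved — every class gave the required vote.

Class I: a majority of 2499451 is 1249726; 1,249,726 required, 1,249,784 in favor — approved.
Class II: 4/5 of 1592722 = 1274177.60, rounded up to 1274178; 1,274,178 required, 1,274,655 in favor — approved.
Class III: 4/5 of 593738 = 474990.40, rounded up to 474991; 474,991 required, 475,086 in favor — approved.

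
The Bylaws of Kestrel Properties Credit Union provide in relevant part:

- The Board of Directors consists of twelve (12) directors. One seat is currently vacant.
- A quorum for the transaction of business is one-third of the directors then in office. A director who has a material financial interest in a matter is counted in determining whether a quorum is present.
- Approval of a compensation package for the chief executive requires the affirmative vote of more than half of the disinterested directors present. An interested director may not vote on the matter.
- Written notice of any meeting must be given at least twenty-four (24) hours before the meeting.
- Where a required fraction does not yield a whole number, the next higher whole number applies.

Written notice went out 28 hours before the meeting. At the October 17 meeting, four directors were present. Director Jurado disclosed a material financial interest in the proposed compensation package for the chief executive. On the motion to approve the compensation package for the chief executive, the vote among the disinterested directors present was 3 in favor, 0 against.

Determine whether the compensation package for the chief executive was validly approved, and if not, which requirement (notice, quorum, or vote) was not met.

Valid — all requirements satisfied.

Notice: 28 hours given; 24 required (28 ≥ 24). Satisfied.
Quorum: 4 present (interested directors count toward quorum); quorum is 4. Satisfied.
Vote: the compensation package for the chief executive requires a majority of the disinterested directors present (4 − 1 = 3). A majority of 3 is 2, so 2 affirmative votes are needed; 3 voted in favor. Satisfied.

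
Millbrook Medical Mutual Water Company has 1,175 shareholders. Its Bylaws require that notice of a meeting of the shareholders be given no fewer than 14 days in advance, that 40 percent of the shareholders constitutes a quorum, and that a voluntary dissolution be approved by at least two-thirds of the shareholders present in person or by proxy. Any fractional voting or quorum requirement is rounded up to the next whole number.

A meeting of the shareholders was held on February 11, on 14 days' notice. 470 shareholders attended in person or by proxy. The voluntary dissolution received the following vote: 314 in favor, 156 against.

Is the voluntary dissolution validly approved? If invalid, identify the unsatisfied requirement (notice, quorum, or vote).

Notice: 14 days given; 14 required. Satisfied.
Quorum: 40% of 1,175 = 470; 470 present. Satisfied.
Vote: requires two-thirds of those present (470); 2/3 of 470 = 313.33, rounded up to 314, so 314 needed; 314 in favor. Satisfied.

Valid — all requirements satisfied.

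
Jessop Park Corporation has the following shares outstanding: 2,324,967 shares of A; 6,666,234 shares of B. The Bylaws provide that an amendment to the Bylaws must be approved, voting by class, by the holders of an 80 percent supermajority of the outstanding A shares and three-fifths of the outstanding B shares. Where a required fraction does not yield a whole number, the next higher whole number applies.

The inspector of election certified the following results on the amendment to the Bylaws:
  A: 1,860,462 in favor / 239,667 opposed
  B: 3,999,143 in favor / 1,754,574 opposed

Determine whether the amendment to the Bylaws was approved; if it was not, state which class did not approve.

Not approved — the B shares did not give the required vote.

A: 4/5 of 2324967 = 1859973.60, rounded up to 1859974; 1,859,974 required, 1,860,462 in favor — approved.
B: 3/5 of 6666234 = 3999740.40, rounded up to 3999741; 3,999,741 required, 3,999,143 in favor — not approved.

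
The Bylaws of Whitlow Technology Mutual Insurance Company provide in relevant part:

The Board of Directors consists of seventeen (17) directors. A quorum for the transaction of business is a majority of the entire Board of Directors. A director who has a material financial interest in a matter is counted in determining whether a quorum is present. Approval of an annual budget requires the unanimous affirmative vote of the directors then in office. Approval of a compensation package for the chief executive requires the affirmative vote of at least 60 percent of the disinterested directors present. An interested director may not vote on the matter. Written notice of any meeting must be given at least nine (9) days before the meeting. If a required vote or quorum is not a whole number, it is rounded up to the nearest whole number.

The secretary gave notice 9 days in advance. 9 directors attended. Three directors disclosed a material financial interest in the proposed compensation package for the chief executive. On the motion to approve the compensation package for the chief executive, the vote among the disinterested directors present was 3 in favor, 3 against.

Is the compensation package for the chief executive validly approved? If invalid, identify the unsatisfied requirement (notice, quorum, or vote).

Invalid — vote requirement not satisfied.

Notice: 9 days given; 9 required (9 ≥ 9). Satisfied.
Quorum: 9 present (interested directors count toward quorum); quorum is 9. Satisfied.
Vote: the compensation package for the chief executive requires three-fifths of the disinterested directors present (9 − 3 = 6). 3/5 of 6 = 3.60, rounded up to 4, so 4 affirmative votes are needed; 3 voted in favor. Not satisfied.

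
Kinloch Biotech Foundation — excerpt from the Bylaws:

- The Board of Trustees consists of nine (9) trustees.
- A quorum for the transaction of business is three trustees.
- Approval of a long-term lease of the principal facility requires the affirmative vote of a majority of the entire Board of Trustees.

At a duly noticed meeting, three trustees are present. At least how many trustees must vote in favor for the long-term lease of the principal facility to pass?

5

The long-term lease of the principal facility requires a majority of the entire Board of Trustees (9).
A majority of 9 is 5.
(Only 3 can vote, so the long-term lease of the principal facility cannot pass at this meeting, but the required vote is still 5.)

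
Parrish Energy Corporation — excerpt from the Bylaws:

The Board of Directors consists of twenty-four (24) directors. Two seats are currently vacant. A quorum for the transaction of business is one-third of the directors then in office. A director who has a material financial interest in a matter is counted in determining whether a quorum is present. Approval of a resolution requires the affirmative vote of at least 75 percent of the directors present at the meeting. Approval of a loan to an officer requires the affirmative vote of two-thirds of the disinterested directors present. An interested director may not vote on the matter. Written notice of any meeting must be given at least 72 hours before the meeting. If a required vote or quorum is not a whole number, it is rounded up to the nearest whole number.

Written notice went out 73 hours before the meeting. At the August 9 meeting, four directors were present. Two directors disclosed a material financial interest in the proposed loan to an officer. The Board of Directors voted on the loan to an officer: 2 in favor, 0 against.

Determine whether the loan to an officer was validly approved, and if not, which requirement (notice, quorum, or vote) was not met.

Invalid — quorum requirement not satisfied.

Notice: 73 hours given; 72 required (73 ≥ 72). Satisfied.
Quorum: 4 present (interested directors count toward quorum); quorum is 8. Not satisfied.
Vote: the loan to an officer requires two-thirds of the disinterested directors present (4 − 2 = 2). 2/3 of 2 = 1.33, rounded up to 2, so 2 affirmative votes are needed; 2 voted in favor. Satisfied. (Moot — without a quorum no business can be validly transacted.)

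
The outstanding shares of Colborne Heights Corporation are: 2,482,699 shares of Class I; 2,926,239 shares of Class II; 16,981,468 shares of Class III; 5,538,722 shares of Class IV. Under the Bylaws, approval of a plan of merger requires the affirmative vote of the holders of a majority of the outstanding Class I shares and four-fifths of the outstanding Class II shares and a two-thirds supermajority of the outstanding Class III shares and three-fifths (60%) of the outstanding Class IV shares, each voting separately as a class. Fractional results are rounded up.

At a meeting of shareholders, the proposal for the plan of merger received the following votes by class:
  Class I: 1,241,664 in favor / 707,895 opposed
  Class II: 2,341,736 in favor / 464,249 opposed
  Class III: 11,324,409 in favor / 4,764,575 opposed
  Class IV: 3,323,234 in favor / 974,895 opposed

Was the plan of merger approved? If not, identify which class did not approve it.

Approved — every class gave the required vote.

Class I: a majority of 2482699 is 1241350; 1,241,350 required, 1,241,664 in favor — approved.
Class II: 4/5 of 2926239 = 2340991.20, rounded up to 2340992; 2,340,992 required, 2,341,736 in favor — approved.
Class III: 2/3 of 16981468 = 11320978.67, rounded up to 11320979; 11,320,979 required, 11,324,409 in favor — approved.
Class IV: 3/5 of 5538722 = 3323233.20, rounded up to 3323234; 3,323,234 required, 3,323,234 in favor — approved.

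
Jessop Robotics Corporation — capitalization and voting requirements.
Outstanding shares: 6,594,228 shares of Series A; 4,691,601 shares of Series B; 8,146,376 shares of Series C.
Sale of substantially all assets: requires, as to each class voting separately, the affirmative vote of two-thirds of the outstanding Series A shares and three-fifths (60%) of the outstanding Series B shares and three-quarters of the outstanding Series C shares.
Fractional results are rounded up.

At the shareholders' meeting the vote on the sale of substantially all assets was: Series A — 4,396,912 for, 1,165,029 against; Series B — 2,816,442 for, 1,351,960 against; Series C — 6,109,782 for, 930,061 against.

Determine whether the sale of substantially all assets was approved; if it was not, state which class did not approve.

Approved — every class gave the required vote.

Series A: 2/3 of 6594228 = 4396152; 4,396,152 required, 4,396,912 in favor — approved.
Series B: 3/5 of 4691601 = 2814960.60, rounded up to 2814961; 2,814,961 required, 2,816,442 in favor — approved.
Series C: 3/4 of 8146376 = 6109782; 6,109,782 required, 6,109,782 in favor — approved.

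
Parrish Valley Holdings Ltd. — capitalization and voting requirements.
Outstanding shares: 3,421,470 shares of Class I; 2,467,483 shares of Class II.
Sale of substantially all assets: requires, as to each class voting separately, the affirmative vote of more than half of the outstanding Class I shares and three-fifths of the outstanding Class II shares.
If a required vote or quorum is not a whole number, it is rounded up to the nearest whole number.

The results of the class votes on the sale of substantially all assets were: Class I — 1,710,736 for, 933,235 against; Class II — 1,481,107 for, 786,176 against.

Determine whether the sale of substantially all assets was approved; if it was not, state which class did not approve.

Class I: a majority of 3421470 is 1710736; 1,710,736 required, 1,710,736 in favor — approved.
Class II: 3/5 of 2467483 = 1480489.80, rounded up to 1480490; 1,480,490 required, 1,481,107 in favor — approved.

Approved — every class gave the required vote.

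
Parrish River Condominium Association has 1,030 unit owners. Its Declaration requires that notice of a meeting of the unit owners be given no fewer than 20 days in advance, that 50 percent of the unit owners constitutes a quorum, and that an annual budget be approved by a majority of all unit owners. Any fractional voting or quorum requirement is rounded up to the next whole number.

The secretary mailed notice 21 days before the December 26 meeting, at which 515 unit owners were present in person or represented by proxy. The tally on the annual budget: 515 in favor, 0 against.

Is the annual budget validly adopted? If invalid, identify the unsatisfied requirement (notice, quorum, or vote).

Invalid — vote requirement not satisfied.

Notice: 21 days given; 20 required. Satisfied.
Quorum: 50% of 1,030 = 515; 515 present. Satisfied.
Vote: requires a majority of all unit owners (1,030); a majority of 1030 is 516, so 516 needed; 515 in favor. Not satisfied.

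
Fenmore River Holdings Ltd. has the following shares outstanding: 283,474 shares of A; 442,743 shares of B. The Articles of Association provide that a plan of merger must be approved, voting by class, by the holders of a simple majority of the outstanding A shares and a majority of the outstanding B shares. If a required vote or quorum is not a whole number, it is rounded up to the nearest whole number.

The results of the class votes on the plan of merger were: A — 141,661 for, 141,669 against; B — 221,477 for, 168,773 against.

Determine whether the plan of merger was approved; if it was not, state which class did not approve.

Not approved — the A shares did not give the required vote.

A: a majority of 283474 is 141738; 141,738 required, 141,661 in favor — not approved.
B: a majority of 442743 is 221372; 221,372 required, 221,477 in favor — approved.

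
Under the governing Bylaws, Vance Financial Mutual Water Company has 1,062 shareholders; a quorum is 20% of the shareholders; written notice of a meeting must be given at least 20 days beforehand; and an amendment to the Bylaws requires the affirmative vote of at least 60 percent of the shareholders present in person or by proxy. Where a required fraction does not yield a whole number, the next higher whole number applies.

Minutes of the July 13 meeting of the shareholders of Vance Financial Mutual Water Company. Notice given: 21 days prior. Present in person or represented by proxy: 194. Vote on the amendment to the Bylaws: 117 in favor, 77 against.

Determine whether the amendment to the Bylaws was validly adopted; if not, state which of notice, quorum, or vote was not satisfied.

Notice: 21 days given; 20 required. Satisfied.
Quorum: 20% of 1,062 = 212.40, rounded up to 213; 194 present. Not satisfied.
Vote: requires three-fifths of those present (194); 3/5 of 194 = 116.40, rounded up to 117, so 117 needed; 117 in favor. Satisfied.

Invalid — quorum requirement not satisfied.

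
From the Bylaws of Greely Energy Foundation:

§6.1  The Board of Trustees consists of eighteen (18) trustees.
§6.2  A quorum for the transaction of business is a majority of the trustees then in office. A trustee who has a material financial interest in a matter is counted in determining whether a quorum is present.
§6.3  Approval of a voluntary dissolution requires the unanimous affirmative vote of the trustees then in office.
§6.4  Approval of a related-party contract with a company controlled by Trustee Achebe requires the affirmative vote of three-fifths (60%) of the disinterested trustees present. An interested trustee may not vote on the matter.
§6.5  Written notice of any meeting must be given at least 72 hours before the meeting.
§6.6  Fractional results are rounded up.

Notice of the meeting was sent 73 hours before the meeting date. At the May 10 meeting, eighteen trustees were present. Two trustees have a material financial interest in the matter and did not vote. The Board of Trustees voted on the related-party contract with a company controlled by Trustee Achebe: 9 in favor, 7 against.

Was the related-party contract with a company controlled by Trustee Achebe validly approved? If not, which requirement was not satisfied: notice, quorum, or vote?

Invalid — vote requirement not satisfied.

Notice: 73 hours given; 72 required (73 ≥ 72). Satisfied.
Quorum: 18 present (interested trustees count toward quorum); quorum is 10. Satisfied.
Vote: the related-party contract with a company controlled by Trustee Achebe requires three-fifths of the disinterested trustees present (18 − 2 = 16). 3/5 of 16 = 9.60, rounded up to 10, so 10 affirmative votes are needed; 9 voted in favor. Not satisfied.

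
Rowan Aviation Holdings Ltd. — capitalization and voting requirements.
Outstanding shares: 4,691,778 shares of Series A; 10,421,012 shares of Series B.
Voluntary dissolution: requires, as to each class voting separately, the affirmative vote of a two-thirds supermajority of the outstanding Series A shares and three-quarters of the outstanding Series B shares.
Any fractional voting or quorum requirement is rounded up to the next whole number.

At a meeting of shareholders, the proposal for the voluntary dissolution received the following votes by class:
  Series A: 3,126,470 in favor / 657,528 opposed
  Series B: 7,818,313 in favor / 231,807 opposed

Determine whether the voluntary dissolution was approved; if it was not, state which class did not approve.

Series A: 2/3 of 4691778 = 3127852; 3,127,852 required, 3,126,470 in favor — not approved.
Series B: 3/4 of 10421012 = 7815759; 7,815,759 required, 7,818,313 in favor — approved.

Not approved — the Series A shares did not give the required vote.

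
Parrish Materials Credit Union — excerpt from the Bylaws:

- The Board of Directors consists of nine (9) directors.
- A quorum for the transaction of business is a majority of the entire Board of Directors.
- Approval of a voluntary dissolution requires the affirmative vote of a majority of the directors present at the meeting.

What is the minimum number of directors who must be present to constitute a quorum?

5

A majority of 9 is 5.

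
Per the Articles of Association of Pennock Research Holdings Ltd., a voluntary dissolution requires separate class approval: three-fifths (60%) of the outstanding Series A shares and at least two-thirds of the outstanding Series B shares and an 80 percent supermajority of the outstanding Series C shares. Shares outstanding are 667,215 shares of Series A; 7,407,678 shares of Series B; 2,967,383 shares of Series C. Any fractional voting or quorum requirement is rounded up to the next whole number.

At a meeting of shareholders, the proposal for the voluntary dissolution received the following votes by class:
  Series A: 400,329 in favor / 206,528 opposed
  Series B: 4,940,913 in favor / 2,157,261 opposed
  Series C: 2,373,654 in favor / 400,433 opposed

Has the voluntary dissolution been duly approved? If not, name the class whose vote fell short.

Not approved — the Series C shares did not give the required vote.

Series A: 3/5 of 667215 = 400329; 400,329 required, 400,329 in favor — approved.
Series B: 2/3 of 7407678 = 4938452; 4,938,452 required, 4,940,913 in favor — approved.
Series C: 4/5 of 2967383 = 2373906.40, rounded up to 2373907; 2,373,907 required, 2,373,654 in favor — not approved.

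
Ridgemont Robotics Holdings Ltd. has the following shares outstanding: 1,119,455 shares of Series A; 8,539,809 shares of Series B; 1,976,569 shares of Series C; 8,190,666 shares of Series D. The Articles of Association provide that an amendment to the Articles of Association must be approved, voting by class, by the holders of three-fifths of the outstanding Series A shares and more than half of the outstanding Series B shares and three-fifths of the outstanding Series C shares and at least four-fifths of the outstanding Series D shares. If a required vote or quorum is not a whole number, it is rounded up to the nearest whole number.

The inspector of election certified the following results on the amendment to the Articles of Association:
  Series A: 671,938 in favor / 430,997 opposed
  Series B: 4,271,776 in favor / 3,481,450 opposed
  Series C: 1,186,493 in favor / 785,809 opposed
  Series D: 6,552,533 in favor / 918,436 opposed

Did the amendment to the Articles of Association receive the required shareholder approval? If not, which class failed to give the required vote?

Series A: 3/5 of 1119455 = 671673; 671,673 required, 671,938 in favor — approved.
Series B: a majority of 8539809 is 4269905; 4,269,905 required, 4,271,776 in favor — approved.
Series C: 3/5 of 1976569 = 1185941.40, rounded up to 1185942; 1,185,942 required, 1,186,493 in favor — approved.
Series D: 4/5 of 8190666 = 6552532.80, rounded up to 6552533; 6,552,533 required, 6,552,533 in favor — approved.

Approved — every class gave the required vote.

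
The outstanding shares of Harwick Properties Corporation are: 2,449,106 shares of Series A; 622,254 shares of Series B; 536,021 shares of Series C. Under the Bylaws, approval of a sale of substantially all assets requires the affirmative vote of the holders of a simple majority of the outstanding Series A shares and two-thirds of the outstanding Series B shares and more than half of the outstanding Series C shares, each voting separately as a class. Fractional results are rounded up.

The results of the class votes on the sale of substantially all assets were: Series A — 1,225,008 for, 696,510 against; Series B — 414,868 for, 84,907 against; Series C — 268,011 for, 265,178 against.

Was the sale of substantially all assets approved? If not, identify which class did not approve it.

Series A: a majority of 2449106 is 1224554; 1,224,554 required, 1,225,008 in favor — approved.
Series B: 2/3 of 622254 = 414836; 414,836 required, 414,868 in favor — approved.
Series C: a majority of 536021 is 268011; 268,011 required, 268,011 in favor — approved.

Approved — every class gave the required vote.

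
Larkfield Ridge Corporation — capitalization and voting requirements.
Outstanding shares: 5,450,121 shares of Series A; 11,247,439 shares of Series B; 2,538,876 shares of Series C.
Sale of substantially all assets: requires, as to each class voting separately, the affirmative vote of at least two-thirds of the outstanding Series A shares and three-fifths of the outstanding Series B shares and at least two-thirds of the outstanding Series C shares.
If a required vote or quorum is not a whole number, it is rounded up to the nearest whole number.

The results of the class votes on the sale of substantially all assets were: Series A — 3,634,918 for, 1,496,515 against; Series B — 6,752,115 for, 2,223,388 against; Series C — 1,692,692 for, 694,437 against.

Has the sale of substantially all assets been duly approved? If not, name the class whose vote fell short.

Approved — every class gave the required vote.

Series A: 2/3 of 5450121 = 3633414; 3,633,414 required, 3,634,918 in favor — approved.
Series B: 3/5 of 11247439 = 6748463.40, rounded up to 6748464; 6,748,464 required, 6,752,115 in favor — approved.
Series C: 2/3 of 2538876 = 1692584; 1,692,584 required, 1,692,692 in favor — approved.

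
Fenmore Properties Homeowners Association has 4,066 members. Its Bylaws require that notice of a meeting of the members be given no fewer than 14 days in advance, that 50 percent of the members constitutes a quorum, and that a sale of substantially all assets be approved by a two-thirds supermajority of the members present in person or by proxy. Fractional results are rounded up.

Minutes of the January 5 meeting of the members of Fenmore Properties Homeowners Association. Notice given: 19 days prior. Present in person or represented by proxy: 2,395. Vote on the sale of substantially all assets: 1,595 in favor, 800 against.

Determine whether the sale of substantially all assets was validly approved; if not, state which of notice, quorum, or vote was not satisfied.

Invalid — vote requirement not satisfied.

Notice: 19 days given; 14 required. Satisfied.
Quorum: 50% of 4,066 = 2,033; 2,395 present. Satisfied.
Vote: requires two-thirds of those present (2,395); 2/3 of 2395 = 1596.67, rounded up to 1597, so 1,597 needed; 1,595 in favor. Not satisfied.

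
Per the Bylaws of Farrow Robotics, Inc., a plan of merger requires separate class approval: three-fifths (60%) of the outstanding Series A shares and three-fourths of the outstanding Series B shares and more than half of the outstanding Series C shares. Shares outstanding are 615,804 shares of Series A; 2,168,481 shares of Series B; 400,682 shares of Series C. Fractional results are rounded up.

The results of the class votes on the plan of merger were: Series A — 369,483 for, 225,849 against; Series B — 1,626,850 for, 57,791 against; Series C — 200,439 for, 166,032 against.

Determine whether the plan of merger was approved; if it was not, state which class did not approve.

Series A: 3/5 of 615804 = 369482.40, rounded up to 369483; 369,483 required, 369,483 in favor — approved.
Series B: 3/4 of 2168481 = 1626360.75, rounded up to 1626361; 1,626,361 required, 1,626,850 in favor — approved.
Series C: a majority of 400682 is 200342; 200,342 required, 200,439 in favor — approved.

Approved — every class gave the required vote.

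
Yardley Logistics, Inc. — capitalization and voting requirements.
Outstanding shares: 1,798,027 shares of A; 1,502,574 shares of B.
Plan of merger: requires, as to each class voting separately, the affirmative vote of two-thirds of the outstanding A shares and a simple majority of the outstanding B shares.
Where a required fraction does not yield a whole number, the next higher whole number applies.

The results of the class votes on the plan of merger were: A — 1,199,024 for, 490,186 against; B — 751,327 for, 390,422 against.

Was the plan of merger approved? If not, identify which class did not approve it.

A: 2/3 of 1798027 = 1198684.67, rounded up to 1198685; 1,198,685 required, 1,199,024 in favor — approved.
B: a majority of 1502574 is 751288; 751,288 required, 751,327 in favor — approved.

Approved — every class gave the required vote.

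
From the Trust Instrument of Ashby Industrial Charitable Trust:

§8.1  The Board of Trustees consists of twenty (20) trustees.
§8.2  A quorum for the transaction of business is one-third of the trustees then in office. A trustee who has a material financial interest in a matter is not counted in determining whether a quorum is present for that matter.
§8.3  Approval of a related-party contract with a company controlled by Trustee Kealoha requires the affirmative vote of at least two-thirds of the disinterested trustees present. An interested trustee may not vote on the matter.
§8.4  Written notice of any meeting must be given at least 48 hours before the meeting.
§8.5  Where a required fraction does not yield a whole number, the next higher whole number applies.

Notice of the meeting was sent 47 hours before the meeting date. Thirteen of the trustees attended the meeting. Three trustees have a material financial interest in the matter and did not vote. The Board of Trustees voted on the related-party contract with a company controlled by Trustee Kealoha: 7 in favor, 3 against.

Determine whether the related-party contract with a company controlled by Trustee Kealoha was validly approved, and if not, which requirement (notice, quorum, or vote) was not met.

Invalid — notice requirement not satisfied.

Notice: 47 hours given; 48 required (47 < 48). Not satisfied.
Quorum: 13 present, but the 3 interested trustees do not count, leaving 10. Quorum is 7. Satisfied.
Vote: the related-party contract with a company controlled by Trustee Kealoha requires two-thirds of the disinterested trustees present (13 − 3 = 10). 2/3 of 10 = 6.67, rounded up to 7, so 7 affirmative votes are needed; 7 voted in favor. Satisfied.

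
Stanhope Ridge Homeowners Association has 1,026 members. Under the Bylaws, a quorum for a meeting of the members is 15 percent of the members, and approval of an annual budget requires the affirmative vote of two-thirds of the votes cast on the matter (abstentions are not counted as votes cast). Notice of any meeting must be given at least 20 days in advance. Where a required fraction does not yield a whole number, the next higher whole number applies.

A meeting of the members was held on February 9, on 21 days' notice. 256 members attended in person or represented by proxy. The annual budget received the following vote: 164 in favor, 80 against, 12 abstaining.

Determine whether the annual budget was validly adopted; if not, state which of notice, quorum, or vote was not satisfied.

Valid — all requirements satisfied.

Notice: 21 days given; 20 required. Satisfied.
Quorum: 15% of 1,026 = 153.90, rounded up to 154; 256 present. Satisfied.
Vote: requires two-thirds of the votes cast (256 − 12 abstaining = 244); 2/3 of 244 = 162.67, rounded up to 163, so 163 needed; 164 in favor. Satisfied.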